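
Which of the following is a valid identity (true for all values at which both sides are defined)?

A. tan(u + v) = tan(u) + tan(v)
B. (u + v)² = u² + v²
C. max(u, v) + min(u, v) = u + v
A: fails at (1, 3) — LHS = tan(4) ≈ 1.158, RHS = tan(3) + tan(1) ≈ 1.415.
B: fails at (2, 5) — LHS = 49, RHS = 29.
C: holds — e.g. at (3, 4), both sides equal 7.

Answer: C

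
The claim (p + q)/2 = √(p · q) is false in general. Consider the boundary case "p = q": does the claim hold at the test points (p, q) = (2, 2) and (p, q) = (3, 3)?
Yes, holds at both test points

At (2, 2): LHS = 2, RHS = 2 → equal
At (3, 3): LHS = 3, RHS = 3 → equal

So the claim does hold at both of these boundary points, even though it is not an identity.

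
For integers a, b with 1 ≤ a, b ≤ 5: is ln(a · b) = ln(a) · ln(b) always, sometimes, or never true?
Sometimes true

It holds at (a, b) = (1, 1) (both sides equal 0), but fails at (a, b) = (3, 2) (LHS = ln(6) ≈ 1.792, RHS = ln(2)·ln(3) ≈ 0.7615).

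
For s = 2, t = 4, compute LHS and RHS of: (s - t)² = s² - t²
LHS = (2 - 4)² = 4
RHS = 2² - 4² = -12

LHS ≠ RHS, so the equation does not hold here.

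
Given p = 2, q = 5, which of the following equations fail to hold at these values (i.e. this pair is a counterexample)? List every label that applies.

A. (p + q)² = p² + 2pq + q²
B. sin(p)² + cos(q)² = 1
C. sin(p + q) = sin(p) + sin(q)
Evaluating each claim at the given values:
A. LHS = 49, RHS = 49 → holds here (LHS = RHS)
B. LHS = cos(5)² + sin(2)² ≈ 0.9073, RHS = 1 → fails here (LHS ≠ RHS)
C. LHS = sin(7) ≈ 0.657, RHS = sin(5) + sin(2) ≈ -0.04963 → fails here (LHS ≠ RHS)

Answer: B, C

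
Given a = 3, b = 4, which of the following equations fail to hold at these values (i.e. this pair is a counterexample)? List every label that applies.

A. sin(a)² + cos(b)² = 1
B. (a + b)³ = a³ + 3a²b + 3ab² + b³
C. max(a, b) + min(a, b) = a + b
Evaluating each claim at the given values:
A. LHS = sin(3)² + cos(4)² ≈ 0.4472, RHS = 1 → fails here (LHS ≠ RHS)
B. LHS = 343, RHS = 343 → holds here (LHS = RHS)
C. LHS = 7, RHS = 7 → holds here (LHS = RHS)

Answer: A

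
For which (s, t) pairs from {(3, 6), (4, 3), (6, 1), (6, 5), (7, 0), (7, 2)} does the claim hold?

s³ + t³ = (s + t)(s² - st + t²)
Testing each pair:
(3, 6): LHS = 243, RHS = 243 → holds
(4, 3): LHS = 91, RHS = 91 → holds
(6, 1): LHS = 217, RHS = 217 → holds
(6, 5): LHS = 341, RHS = 341 → holds
(7, 0): LHS = 343, RHS = 343 → holds
(7, 2): LHS = 351, RHS = 351 → holds

Every pair satisfies the claim.

Answer: All pairs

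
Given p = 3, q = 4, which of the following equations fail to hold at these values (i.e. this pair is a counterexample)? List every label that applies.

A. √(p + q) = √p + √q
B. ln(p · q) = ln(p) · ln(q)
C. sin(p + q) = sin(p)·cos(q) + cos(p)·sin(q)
Evaluating each claim at the given values:
A. LHS = √(7) ≈ 2.646, RHS = √(3) + 2 ≈ 3.732 → fails here (LHS ≠ RHS)
B. LHS = ln(12) ≈ 2.485, RHS = ln(3)·ln(4) ≈ 1.523 → fails here (LHS ≠ RHS)
C. LHS = sin(7) ≈ 0.657, RHS = sin(3)·cos(4) + sin(4)·cos(3) ≈ 0.657 → holds here (LHS = RHS)

Answer: A, B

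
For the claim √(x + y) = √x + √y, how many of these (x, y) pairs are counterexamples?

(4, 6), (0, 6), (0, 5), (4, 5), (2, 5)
Testing each pair:
(4, 6): LHS = √(10) ≈ 3.162, RHS = 2 + √(6) ≈ 4.449 → counterexample
(0, 6): LHS = √(6) ≈ 2.449, RHS = √(6) ≈ 2.449 → satisfies claim
(0, 5): LHS = √(5) ≈ 2.236, RHS = √(5) ≈ 2.236 → satisfies claim
(4, 5): LHS = 3, RHS = 2 + √(5) ≈ 4.236 → counterexample
(2, 5): LHS = √(7) ≈ 2.646, RHS = √(2) + √(5) ≈ 3.65 → counterexample

That makes 3 counterexamples.

Answer: 3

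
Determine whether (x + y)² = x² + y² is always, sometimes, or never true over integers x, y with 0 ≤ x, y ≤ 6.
Sometimes true

It holds at (x, y) = (0, 6) (both sides equal 36), but fails at (x, y) = (6, 3) (LHS = 81, RHS = 45).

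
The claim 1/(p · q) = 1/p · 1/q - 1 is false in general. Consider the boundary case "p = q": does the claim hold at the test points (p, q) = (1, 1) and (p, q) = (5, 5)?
No, fails at both test points

At (1, 1): LHS = 1 ≠ RHS = 0
At (5, 5): LHS = 1/25 ≠ RHS = -24/25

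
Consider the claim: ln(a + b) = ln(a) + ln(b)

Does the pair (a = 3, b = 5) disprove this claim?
Substituting a = 3, b = 5:
LHS = ln(3 + 5) = ln(8) ≈ 2.079
RHS = ln(3) + ln(5) ≈ 2.708

Since LHS ≠ RHS, this pair disproves the claim.

Answer: Yes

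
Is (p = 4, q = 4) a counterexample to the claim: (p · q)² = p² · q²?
Substituting p = 4, q = 4:
LHS = (4 · 4)² = 256
RHS = 4² · 4² = 256

The sides agree, so this pair does not disprove the claim.

Answer: No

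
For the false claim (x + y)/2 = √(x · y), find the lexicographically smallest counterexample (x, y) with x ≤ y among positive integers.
At (1, 1): both sides equal 1, so it holds there.

Substituting (1, 2) into the claim:
LHS = (1 + 2)/2 = 3/2
RHS = √(1 · 2) = √(2) ≈ 1.414

Since LHS ≠ RHS, this pair disproves the claim, and no lexicographically smaller pair (x ≤ y, positive integers) does.

For instance (5, 8) is also a counterexample (LHS = 13/2, RHS = 2·√(10) ≈ 6.325), but it's lexicographically larger.

Answer: (x, y) = (1, 2)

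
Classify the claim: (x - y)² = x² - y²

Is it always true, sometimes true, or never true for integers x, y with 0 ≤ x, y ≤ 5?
Sometimes true

It holds at (x, y) = (1, 1) (both sides equal 0), but fails at (x, y) = (3, 2) (LHS = 1, RHS = 5).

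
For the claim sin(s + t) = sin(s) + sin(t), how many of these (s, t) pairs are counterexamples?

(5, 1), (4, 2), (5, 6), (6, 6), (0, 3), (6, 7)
Testing each pair:
(5, 1): LHS = sin(6) ≈ -0.2794, RHS = sin(5) + sin(1) ≈ -0.1175 → counterexample
(4, 2): LHS = sin(6) ≈ -0.2794, RHS = sin(4) + sin(2) ≈ 0.1525 → counterexample
(5, 6): LHS = sin(11) ≈ -1, RHS = sin(5) + sin(6) ≈ -1.238 → counterexample
(6, 6): LHS = sin(12) ≈ -0.5366, RHS = 2·sin(6) ≈ -0.5588 → counterexample
(0, 3): LHS = sin(3) ≈ 0.1411, RHS = sin(3) ≈ 0.1411 → satisfies claim
(6, 7): LHS = sin(13) ≈ 0.4202, RHS = sin(6) + sin(7) ≈ 0.3776 → counterexample

That makes 5 counterexamples.

Answer: 5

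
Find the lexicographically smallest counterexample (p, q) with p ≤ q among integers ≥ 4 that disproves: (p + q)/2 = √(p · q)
At (4, 4): both sides equal 4, so it holds there.

Substituting (4, 5) into the claim:
LHS = (4 + 5)/2 = 9/2
RHS = √(4 · 5) = 2·√(5) ≈ 4.472

Since LHS ≠ RHS, this pair disproves the claim, and no lexicographically smaller pair (p ≤ q, integers ≥ 4) does.

For instance (9, 10) is also a counterexample (LHS = 19/2, RHS = 3·√(10) ≈ 9.487), but it's lexicographically larger.

Answer: (p, q) = (4, 5)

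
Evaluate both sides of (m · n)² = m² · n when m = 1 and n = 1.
LHS = (1 · 1)² = 1
RHS = 1² · 1 = 1

LHS = RHS: the two sides agree.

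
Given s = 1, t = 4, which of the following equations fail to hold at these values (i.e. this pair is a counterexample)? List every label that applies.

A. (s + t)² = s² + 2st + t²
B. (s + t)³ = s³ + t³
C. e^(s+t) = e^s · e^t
Evaluating each claim at the given values:
A. LHS = 25, RHS = 25 → holds here (LHS = RHS)
B. LHS = 125, RHS = 65 → fails here (LHS ≠ RHS)
C. LHS = e^5 ≈ 148.4, RHS = e^5 ≈ 148.4 → holds here (LHS = RHS)

Answer: B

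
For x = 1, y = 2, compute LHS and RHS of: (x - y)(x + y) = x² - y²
LHS = (1 - 2)(1 + 2) = -3
RHS = 1² - 2² = -3

LHS = RHS: the two sides agree.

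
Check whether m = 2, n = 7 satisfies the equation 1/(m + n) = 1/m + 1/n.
Fails

Substituting m = 2, n = 7:

LHS = 1/(2 + 7) = 1/9
RHS = 1/2 + 1/7 = 9/14

LHS ≠ RHS, so the equation does not hold at this point.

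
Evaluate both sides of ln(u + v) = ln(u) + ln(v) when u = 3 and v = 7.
LHS = ln(3 + 7) = ln(10) ≈ 2.303
RHS = ln(3) + ln(7) ≈ 3.045

LHS ≠ RHS (they differ by about 0.7419), so the equation does not hold here.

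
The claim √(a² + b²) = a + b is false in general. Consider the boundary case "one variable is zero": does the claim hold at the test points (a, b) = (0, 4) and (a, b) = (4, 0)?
At (0, 4): LHS = 4, RHS = 4 → equal
At (4, 0): LHS = 4, RHS = 4 → equal

So the claim does hold at both of these boundary points, even though it is not an identity.

Answer: Yes, holds at both test points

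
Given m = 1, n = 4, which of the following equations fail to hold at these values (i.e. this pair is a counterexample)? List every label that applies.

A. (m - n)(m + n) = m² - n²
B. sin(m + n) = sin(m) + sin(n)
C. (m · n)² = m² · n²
Evaluating each claim at the given values:
A. LHS = -15, RHS = -15 → holds here (LHS = RHS)
B. LHS = sin(5) ≈ -0.9589, RHS = sin(4) + sin(1) ≈ 0.08467 → fails here (LHS ≠ RHS)
C. LHS = 16, RHS = 16 → holds here (LHS = RHS)

Answer: B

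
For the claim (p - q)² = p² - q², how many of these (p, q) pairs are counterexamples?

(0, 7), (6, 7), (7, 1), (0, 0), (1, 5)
Testing each pair:
(0, 7): LHS = 49, RHS = -49 → counterexample
(6, 7): LHS = 1, RHS = -13 → counterexample
(7, 1): LHS = 36, RHS = 48 → counterexample
(0, 0): LHS = 0, RHS = 0 → satisfies claim
(1, 5): LHS = 16, RHS = -24 → counterexample

That makes 4 counterexamples.

Answer: 4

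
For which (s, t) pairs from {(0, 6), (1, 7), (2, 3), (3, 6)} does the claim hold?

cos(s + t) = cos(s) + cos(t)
Testing each pair:
(0, 6): LHS = cos(6) ≈ 0.9602, RHS = cos(6) + 1 ≈ 1.96 → fails
(1, 7): LHS = cos(8) ≈ -0.1455, RHS = cos(1) + cos(7) ≈ 1.294 → fails
(2, 3): LHS = cos(5) ≈ 0.2837, RHS = cos(3) + cos(2) ≈ -1.406 → fails
(3, 6): LHS = cos(9) ≈ -0.9111, RHS = cos(3) + cos(6) ≈ -0.02982 → fails

No pair satisfies the claim.

Answer: None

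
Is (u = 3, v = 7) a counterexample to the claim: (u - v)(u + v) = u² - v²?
No

Substituting u = 3, v = 7:
LHS = (3 - 7)(3 + 7) = -40
RHS = 3² - 7² = -40

The sides agree, so this pair does not disprove the claim.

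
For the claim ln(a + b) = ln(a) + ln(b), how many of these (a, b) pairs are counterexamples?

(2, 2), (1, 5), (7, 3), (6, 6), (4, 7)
Testing each pair:
(2, 2): LHS = ln(4) ≈ 1.386, RHS = 2·ln(2) ≈ 1.386 → satisfies claim
(1, 5): LHS = ln(6) ≈ 1.792, RHS = ln(5) ≈ 1.609 → counterexample
(7, 3): LHS = ln(10) ≈ 2.303, RHS = ln(3) + ln(7) ≈ 3.045 → counterexample
(6, 6): LHS = ln(12) ≈ 2.485, RHS = 2·ln(6) ≈ 3.584 → counterexample
(4, 7): LHS = ln(11) ≈ 2.398, RHS = ln(4) + ln(7) ≈ 3.332 → counterexample

That makes 4 counterexamples.

Answer: 4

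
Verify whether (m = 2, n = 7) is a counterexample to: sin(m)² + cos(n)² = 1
Yes

Substituting m = 2, n = 7:
LHS = sin(2)² + cos(7)² ≈ 1.395
RHS = 1

Since LHS ≠ RHS, this pair disproves the claim.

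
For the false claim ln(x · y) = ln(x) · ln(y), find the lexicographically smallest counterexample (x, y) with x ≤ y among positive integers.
(x, y) = (1, 2)

At (1, 1): both sides equal 0, so it holds there.

Substituting (1, 2) into the claim:
LHS = ln(1 · 2) = ln(2) ≈ 0.6931
RHS = ln(1) · ln(2) = 0

Since LHS ≠ RHS, this pair disproves the claim, and no lexicographically smaller pair (x ≤ y, positive integers) does.

For instance (3, 5) is also a counterexample (LHS = ln(15) ≈ 2.708, RHS = ln(3)·ln(5) ≈ 1.768), but it's lexicographically larger.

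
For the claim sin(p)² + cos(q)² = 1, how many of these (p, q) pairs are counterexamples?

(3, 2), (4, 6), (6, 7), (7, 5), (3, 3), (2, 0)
5

Testing each pair:
(3, 2): LHS = sin(3)² + cos(2)² ≈ 0.1931, RHS = 1 → counterexample
(4, 6): LHS = sin(4)² + cos(6)² ≈ 1.495, RHS = 1 → counterexample
(6, 7): LHS = sin(6)² + cos(7)² ≈ 0.6464, RHS = 1 → counterexample
(7, 5): LHS = cos(5)² + sin(7)² ≈ 0.5121, RHS = 1 → counterexample
(3, 3): LHS = sin(3)² + cos(3)² = 1, RHS = 1 → satisfies claim
(2, 0): LHS = sin(2)² + 1 ≈ 1.827, RHS = 1 → counterexample

That makes 5 counterexamples.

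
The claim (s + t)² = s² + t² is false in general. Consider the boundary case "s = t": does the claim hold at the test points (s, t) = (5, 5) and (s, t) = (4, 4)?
At (5, 5): LHS = 100 ≠ RHS = 50
At (4, 4): LHS = 64 ≠ RHS = 32

Answer: No, fails at both test points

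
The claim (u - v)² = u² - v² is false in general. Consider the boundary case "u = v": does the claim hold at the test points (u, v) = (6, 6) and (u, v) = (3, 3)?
Yes, holds at both test points

At (6, 6): LHS = 0, RHS = 0 → equal
At (3, 3): LHS = 0, RHS = 0 → equal

So the claim does hold at both of these boundary points, even though it is not an identity.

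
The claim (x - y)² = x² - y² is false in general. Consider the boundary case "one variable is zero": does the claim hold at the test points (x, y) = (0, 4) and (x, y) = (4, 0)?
At (0, 4): LHS = 16 ≠ RHS = -16
At (4, 0): LHS = 16, RHS = 16 → equal

Answer: Only at (4, 0)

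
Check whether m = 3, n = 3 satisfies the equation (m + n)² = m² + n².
Fails

Substituting m = 3, n = 3:

LHS = (3 + 3)² = 36
RHS = 3² + 3² = 18

LHS ≠ RHS, so the equation does not hold at this point.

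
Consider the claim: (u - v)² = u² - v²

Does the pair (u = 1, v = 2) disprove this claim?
Yes

Substituting u = 1, v = 2:
LHS = (1 - 2)² = 1
RHS = 1² - 2² = -3

Since LHS ≠ RHS, this pair disproves the claim.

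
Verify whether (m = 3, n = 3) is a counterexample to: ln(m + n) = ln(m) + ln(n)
Substituting m = 3, n = 3:
LHS = ln(3 + 3) = ln(6) ≈ 1.792
RHS = ln(3) + ln(3) = 2·ln(3) ≈ 2.197

Since LHS ≠ RHS, this pair disproves the claim.

Answer: Yes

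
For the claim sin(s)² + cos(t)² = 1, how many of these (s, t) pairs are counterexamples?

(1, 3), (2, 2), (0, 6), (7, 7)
2

Testing each pair:
(1, 3): LHS = sin(1)² + cos(3)² ≈ 1.688, RHS = 1 → counterexample
(2, 2): LHS = cos(2)² + sin(2)² = 1, RHS = 1 → satisfies claim
(0, 6): LHS = cos(6)² ≈ 0.9219, RHS = 1 → counterexample
(7, 7): LHS = sin(7)² + cos(7)² = 1, RHS = 1 → satisfies claim

That makes 2 counterexamples.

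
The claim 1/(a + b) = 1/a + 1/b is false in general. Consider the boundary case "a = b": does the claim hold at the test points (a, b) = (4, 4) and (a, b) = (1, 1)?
No, fails at both test points

At (4, 4): LHS = 1/8 ≠ RHS = 1/2
At (1, 1): LHS = 1/2 ≠ RHS = 2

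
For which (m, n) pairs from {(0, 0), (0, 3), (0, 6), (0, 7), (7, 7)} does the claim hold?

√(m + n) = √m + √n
(0, 0), (0, 3), (0, 6), (0, 7)

Testing each pair:
(0, 0): LHS = 0, RHS = 0 → holds
(0, 3): LHS = √(3) ≈ 1.732, RHS = √(3) ≈ 1.732 → holds
(0, 6): LHS = √(6) ≈ 2.449, RHS = √(6) ≈ 2.449 → holds
(0, 7): LHS = √(7) ≈ 2.646, RHS = √(7) ≈ 2.646 → holds
(7, 7): LHS = √(14) ≈ 3.742, RHS = 2·√(7) ≈ 5.292 → fails

4 of 5 pairs satisfy the claim.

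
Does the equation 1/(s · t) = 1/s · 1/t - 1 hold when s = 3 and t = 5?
Substituting s = 3, t = 5:

LHS = 1/(3 · 5) = 1/15
RHS = 1/3 · 1/5 - 1 = -14/15

LHS ≠ RHS, so the equation does not hold at this point.

Answer: Fails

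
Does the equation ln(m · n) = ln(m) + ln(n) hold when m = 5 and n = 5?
Substituting m = 5, n = 5:

LHS = ln(5 · 5) = ln(25) ≈ 3.219
RHS = ln(5) + ln(5) = 2·ln(5) ≈ 3.219

LHS = RHS, so the equation holds at this point.

Answer: Holds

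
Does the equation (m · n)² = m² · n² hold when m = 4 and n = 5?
Substituting m = 4, n = 5:

LHS = (4 · 5)² = 400
RHS = 4² · 5² = 400

LHS = RHS, so the equation holds at this point.

Answer: Holds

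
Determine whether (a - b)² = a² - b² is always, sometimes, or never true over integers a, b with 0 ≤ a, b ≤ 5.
It holds at (a, b) = (3, 0) (both sides equal 9), but fails at (a, b) = (0, 4) (LHS = 16, RHS = -16).

Answer: Sometimes true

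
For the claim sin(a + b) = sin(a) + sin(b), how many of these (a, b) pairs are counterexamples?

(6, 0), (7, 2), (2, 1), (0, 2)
2

Testing each pair:
(6, 0): LHS = sin(6) ≈ -0.2794, RHS = sin(6) ≈ -0.2794 → satisfies claim
(7, 2): LHS = sin(9) ≈ 0.4121, RHS = sin(7) + sin(2) ≈ 1.566 → counterexample
(2, 1): LHS = sin(3) ≈ 0.1411, RHS = sin(1) + sin(2) ≈ 1.751 → counterexample
(0, 2): LHS = sin(2) ≈ 0.9093, RHS = sin(2) ≈ 0.9093 → satisfies claim

That makes 2 counterexamples.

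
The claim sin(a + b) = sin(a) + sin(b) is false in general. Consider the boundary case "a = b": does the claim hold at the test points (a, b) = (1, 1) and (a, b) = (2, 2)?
At (1, 1): LHS = sin(2) ≈ 0.9093 ≠ RHS = 2·sin(1) ≈ 1.683
At (2, 2): LHS = sin(4) ≈ -0.7568 ≠ RHS = 2·sin(2) ≈ 1.819

Answer: No, fails at both test points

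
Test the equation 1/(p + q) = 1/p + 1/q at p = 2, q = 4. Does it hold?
Substituting p = 2, q = 4:

LHS = 1/(2 + 4) = 1/6
RHS = 1/2 + 1/4 = 3/4

LHS ≠ RHS, so the equation does not hold at this point.

Answer: Fails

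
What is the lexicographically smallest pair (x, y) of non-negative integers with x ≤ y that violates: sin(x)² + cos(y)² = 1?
(x, y) = (0, 1)

Substituting (0, 1) into the claim:
LHS = sin(0)² + cos(1)² = cos(1)² ≈ 0.2919
RHS = 1

Since LHS ≠ RHS, this pair disproves the claim, and no lexicographically smaller pair (x ≤ y, non-negative integers) does.

For instance (4, 6) is also a counterexample (LHS = sin(4)² + cos(6)² ≈ 1.495, RHS = 1), but it's lexicographically larger.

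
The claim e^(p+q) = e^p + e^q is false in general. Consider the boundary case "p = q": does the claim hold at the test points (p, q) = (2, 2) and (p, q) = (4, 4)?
No, fails at both test points

At (2, 2): LHS = e^4 ≈ 54.6 ≠ RHS = 2·e^2 ≈ 14.78
At (4, 4): LHS = e^8 ≈ 2981 ≠ RHS = 2·e^4 ≈ 109.2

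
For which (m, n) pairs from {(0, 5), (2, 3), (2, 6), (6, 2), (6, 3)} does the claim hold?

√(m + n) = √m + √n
Testing each pair:
(0, 5): LHS = √(5) ≈ 2.236, RHS = √(5) ≈ 2.236 → holds
(2, 3): LHS = √(5) ≈ 2.236, RHS = √(2) + √(3) ≈ 3.146 → fails
(2, 6): LHS = 2·√(2) ≈ 2.828, RHS = √(2) + √(6) ≈ 3.864 → fails
(6, 2): LHS = 2·√(2) ≈ 2.828, RHS = √(2) + √(6) ≈ 3.864 → fails
(6, 3): LHS = 3, RHS = √(3) + √(6) ≈ 4.182 → fails

1 of 5 pairs satisfies the claim.

Answer: (0, 5)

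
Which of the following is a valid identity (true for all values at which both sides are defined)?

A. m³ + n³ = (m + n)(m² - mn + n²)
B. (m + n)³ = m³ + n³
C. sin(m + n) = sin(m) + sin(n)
A: holds — e.g. at (3, 3), both sides equal 54.
B: fails at (5, 8) — LHS = 2197, RHS = 637.
C: fails at (5, 5) — LHS = sin(10) ≈ -0.544, RHS = 2·sin(5) ≈ -1.918.

Answer: A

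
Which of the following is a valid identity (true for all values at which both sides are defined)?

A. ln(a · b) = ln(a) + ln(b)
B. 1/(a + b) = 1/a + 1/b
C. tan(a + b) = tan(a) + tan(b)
A

A: holds — e.g. at (1, 3), both sides equal ln(3) ≈ 1.099.
B: fails at (3, 3) — LHS = 1/6, RHS = 2/3.
C: fails at (4, 6) — LHS = tan(10) ≈ 0.6484, RHS = tan(6) + tan(4) ≈ 0.8668.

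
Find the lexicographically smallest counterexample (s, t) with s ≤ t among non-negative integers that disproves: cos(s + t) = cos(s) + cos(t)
Substituting (0, 0) into the claim:
LHS = cos(0 + 0) = 1
RHS = cos(0) + cos(0) = 2

Since LHS ≠ RHS, this pair disproves the claim, and no lexicographically smaller pair (s ≤ t, non-negative integers) does.

For instance (0, 5) is also a counterexample (LHS = cos(5) ≈ 0.2837, RHS = cos(5) + 1 ≈ 1.284), but it's lexicographically larger.

Answer: (s, t) = (0, 0)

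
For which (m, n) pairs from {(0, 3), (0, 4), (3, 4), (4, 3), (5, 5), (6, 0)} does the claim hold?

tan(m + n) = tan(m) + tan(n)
Testing each pair:
(0, 3): LHS = tan(3) ≈ -0.1425, RHS = tan(3) ≈ -0.1425 → holds
(0, 4): LHS = tan(4) ≈ 1.158, RHS = tan(4) ≈ 1.158 → holds
(3, 4): LHS = tan(7) ≈ 0.8714, RHS = tan(3) + tan(4) ≈ 1.015 → fails
(4, 3): LHS = tan(7) ≈ 0.8714, RHS = tan(3) + tan(4) ≈ 1.015 → fails
(5, 5): LHS = tan(10) ≈ 0.6484, RHS = 2·tan(5) ≈ -6.761 → fails
(6, 0): LHS = tan(6) ≈ -0.291, RHS = tan(6) ≈ -0.291 → holds

3 of 6 pairs satisfy the claim.

Answer: (0, 3), (0, 4), (6, 0)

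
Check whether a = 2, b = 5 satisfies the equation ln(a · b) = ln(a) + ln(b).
Substituting a = 2, b = 5:

LHS = ln(2 · 5) = ln(10) ≈ 2.303
RHS = ln(2) + ln(5) ≈ 2.303

LHS = RHS, so the equation holds at this point.

Answer: Holds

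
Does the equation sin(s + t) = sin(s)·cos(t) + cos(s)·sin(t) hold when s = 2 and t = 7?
Holds

Substituting s = 2, t = 7:

LHS = sin(2 + 7) = sin(9) ≈ 0.4121
RHS = sin(2)·cos(7) + cos(2)·sin(7) = sin(7)·cos(2) + sin(2)·cos(7) ≈ 0.4121

LHS = RHS, so the equation holds at this point.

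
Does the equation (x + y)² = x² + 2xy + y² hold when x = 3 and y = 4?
Substituting x = 3, y = 4:

LHS = (3 + 4)² = 49
RHS = 3² + 2·3·4 + 4² = 49

LHS = RHS, so the equation holds at this point.

Answer: Holds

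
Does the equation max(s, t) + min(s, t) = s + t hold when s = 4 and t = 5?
Holds

Substituting s = 4, t = 5:

LHS = max(4, 5) + min(4, 5) = 9
RHS = 4 + 5 = 9

LHS = RHS, so the equation holds at this point.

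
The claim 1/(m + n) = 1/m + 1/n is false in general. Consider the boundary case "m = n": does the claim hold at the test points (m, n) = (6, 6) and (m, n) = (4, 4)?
No, fails at both test points

At (6, 6): LHS = 1/12 ≠ RHS = 1/3
At (4, 4): LHS = 1/8 ≠ RHS = 1/2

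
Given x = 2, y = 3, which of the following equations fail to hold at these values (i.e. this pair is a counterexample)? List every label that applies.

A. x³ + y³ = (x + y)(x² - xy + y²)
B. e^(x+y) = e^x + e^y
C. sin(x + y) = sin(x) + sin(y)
B, C

Evaluating each claim at the given values:
A. LHS = 35, RHS = 35 → holds here (LHS = RHS)
B. LHS = e^5 ≈ 148.4, RHS = e^2 + e^3 ≈ 27.47 → fails here (LHS ≠ RHS)
C. LHS = sin(5) ≈ -0.9589, RHS = sin(3) + sin(2) ≈ 1.05 → fails here (LHS ≠ RHS)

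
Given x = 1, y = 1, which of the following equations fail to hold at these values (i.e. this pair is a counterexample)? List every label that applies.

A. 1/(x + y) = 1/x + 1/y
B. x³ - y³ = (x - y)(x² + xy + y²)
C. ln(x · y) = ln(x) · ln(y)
A

Evaluating each claim at the given values:
A. LHS = 1/2, RHS = 2 → fails here (LHS ≠ RHS)
B. LHS = 0, RHS = 0 → holds here (LHS = RHS)
C. LHS = 0, RHS = 0 → holds here (LHS = RHS)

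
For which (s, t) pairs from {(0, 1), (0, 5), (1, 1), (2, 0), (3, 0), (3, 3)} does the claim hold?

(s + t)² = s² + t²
Testing each pair:
(0, 1): LHS = 1, RHS = 1 → holds
(0, 5): LHS = 25, RHS = 25 → holds
(1, 1): LHS = 4, RHS = 2 → fails
(2, 0): LHS = 4, RHS = 4 → holds
(3, 0): LHS = 9, RHS = 9 → holds
(3, 3): LHS = 36, RHS = 18 → fails

4 of 6 pairs satisfy the claim.

Answer: (0, 1), (0, 5), (2, 0), (3, 0)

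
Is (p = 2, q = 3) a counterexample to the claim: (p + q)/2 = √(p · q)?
Substituting p = 2, q = 3:
LHS = (2 + 3)/2 = 5/2
RHS = √(2 · 3) = √(6) ≈ 2.449

Since LHS ≠ RHS, this pair disproves the claim.

Answer: Yes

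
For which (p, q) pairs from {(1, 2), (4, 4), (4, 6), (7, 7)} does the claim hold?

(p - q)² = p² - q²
Testing each pair:
(1, 2): LHS = 1, RHS = -3 → fails
(4, 4): LHS = 0, RHS = 0 → holds
(4, 6): LHS = 4, RHS = -20 → fails
(7, 7): LHS = 0, RHS = 0 → holds

2 of 4 pairs satisfy the claim.

Answer: (4, 4), (7, 7)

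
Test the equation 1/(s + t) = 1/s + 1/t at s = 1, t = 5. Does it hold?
Substituting s = 1, t = 5:

LHS = 1/(1 + 5) = 1/6
RHS = 1/1 + 1/5 = 6/5

LHS ≠ RHS, so the equation does not hold at this point.

Answer: Fails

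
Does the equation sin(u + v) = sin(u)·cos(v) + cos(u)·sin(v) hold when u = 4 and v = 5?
Holds

Substituting u = 4, v = 5:

LHS = sin(4 + 5) = sin(9) ≈ 0.4121
RHS = sin(4)·cos(5) + cos(4)·sin(5) = sin(4)·cos(5) + sin(5)·cos(4) ≈ 0.4121

LHS = RHS, so the equation holds at this point.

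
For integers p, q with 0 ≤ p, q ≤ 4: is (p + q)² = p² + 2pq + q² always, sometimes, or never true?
The identity holds for every pair in the range. For instance at (p, q) = (2, 1): both sides equal 9.

Answer: Always true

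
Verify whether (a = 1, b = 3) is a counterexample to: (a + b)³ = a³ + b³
Substituting a = 1, b = 3:
LHS = (1 + 3)³ = 64
RHS = 1³ + 3³ = 28

Since LHS ≠ RHS, this pair disproves the claim.

Answer: Yes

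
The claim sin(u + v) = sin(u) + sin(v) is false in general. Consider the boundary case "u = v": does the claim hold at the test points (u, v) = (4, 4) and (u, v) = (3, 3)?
At (4, 4): LHS = sin(8) ≈ 0.9894 ≠ RHS = 2·sin(4) ≈ -1.514
At (3, 3): LHS = sin(6) ≈ -0.2794 ≠ RHS = 2·sin(3) ≈ 0.2822

Answer: No, fails at both test points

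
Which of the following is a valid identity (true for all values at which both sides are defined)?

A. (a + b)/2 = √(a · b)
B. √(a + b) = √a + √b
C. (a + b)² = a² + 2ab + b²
A: fails at (1, 5) — LHS = 3, RHS = √(5) ≈ 2.236.
B: fails at (3, 4) — LHS = √(7) ≈ 2.646, RHS = √(3) + 2 ≈ 3.732.
C: holds — e.g. at (0, 1), both sides equal 1.

Answer: C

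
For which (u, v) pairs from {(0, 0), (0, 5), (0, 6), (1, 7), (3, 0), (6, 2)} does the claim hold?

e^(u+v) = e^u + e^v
None

Testing each pair:
(0, 0): LHS = 1, RHS = 2 → fails
(0, 5): LHS = e^5 ≈ 148.4, RHS = 1 + e^5 ≈ 149.4 → fails
(0, 6): LHS = e^6 ≈ 403.4, RHS = 1 + e^6 ≈ 404.4 → fails
(1, 7): LHS = e^8 ≈ 2981, RHS = e + e^7 ≈ 1099 → fails
(3, 0): LHS = e^3 ≈ 20.09, RHS = 1 + e^3 ≈ 21.09 → fails
(6, 2): LHS = e^8 ≈ 2981, RHS = e^2 + e^6 ≈ 410.8 → fails

No pair satisfies the claim.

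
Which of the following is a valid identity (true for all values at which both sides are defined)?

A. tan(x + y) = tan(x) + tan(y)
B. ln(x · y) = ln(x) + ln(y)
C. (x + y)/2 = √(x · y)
A: fails at (1, 3) — LHS = tan(4) ≈ 1.158, RHS = tan(3) + tan(1) ≈ 1.415.
B: holds — e.g. at (2, 4), both sides equal ln(8) ≈ 2.079.
C: fails at (2, 5) — LHS = 7/2, RHS = √(10) ≈ 3.162.

Answer: B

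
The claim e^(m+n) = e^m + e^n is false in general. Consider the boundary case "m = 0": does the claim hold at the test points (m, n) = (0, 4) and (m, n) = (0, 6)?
No, fails at both test points

At (0, 4): LHS = e^4 ≈ 54.6 ≠ RHS = 1 + e^4 ≈ 55.6
At (0, 6): LHS = e^6 ≈ 403.4 ≠ RHS = 1 + e^6 ≈ 404.4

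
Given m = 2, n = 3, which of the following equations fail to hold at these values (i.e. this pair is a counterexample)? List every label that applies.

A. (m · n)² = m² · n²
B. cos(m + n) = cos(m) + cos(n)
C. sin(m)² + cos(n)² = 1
B, C

Evaluating each claim at the given values:
A. LHS = 36, RHS = 36 → holds here (LHS = RHS)
B. LHS = cos(5) ≈ 0.2837, RHS = cos(3) + cos(2) ≈ -1.406 → fails here (LHS ≠ RHS)
C. LHS = sin(2)² + cos(3)² ≈ 1.807, RHS = 1 → fails here (LHS ≠ RHS)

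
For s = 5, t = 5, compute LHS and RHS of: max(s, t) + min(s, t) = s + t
LHS = max(5, 5) + min(5, 5) = 10
RHS = 5 + 5 = 10

LHS = RHS: the two sides agree.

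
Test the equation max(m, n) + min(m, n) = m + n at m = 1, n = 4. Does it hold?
Substituting m = 1, n = 4:

LHS = max(1, 4) + min(1, 4) = 5
RHS = 1 + 4 = 5

LHS = RHS, so the equation holds at this point.

Answer: Holds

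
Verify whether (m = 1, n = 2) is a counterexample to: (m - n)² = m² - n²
Substituting m = 1, n = 2:
LHS = (1 - 2)² = 1
RHS = 1² - 2² = -3

Since LHS ≠ RHS, this pair disproves the claim.

Answer: Yes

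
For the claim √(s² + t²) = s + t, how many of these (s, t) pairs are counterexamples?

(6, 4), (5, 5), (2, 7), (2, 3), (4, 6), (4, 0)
Testing each pair:
(6, 4): LHS = 2·√(13) ≈ 7.211, RHS = 10 → counterexample
(5, 5): LHS = 5·√(2) ≈ 7.071, RHS = 10 → counterexample
(2, 7): LHS = √(53) ≈ 7.28, RHS = 9 → counterexample
(2, 3): LHS = √(13) ≈ 3.606, RHS = 5 → counterexample
(4, 6): LHS = 2·√(13) ≈ 7.211, RHS = 10 → counterexample
(4, 0): LHS = 4, RHS = 4 → satisfies claim

That makes 5 counterexamples.

Answer: 5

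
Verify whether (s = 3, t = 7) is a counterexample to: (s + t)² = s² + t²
Yes

Substituting s = 3, t = 7:
LHS = (3 + 7)² = 100
RHS = 3² + 7² = 58

Since LHS ≠ RHS, this pair disproves the claim.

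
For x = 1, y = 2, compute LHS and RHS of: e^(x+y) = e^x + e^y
LHS = e^(1+2) = e^3 ≈ 20.09
RHS = e^1 + e^2 = e + e^2 ≈ 10.11

LHS ≠ RHS (they differ by about 9.978), so the equation does not hold here.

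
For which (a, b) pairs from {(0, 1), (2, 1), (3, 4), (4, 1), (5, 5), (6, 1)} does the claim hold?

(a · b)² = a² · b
Testing each pair:
(0, 1): LHS = 0, RHS = 0 → holds
(2, 1): LHS = 4, RHS = 4 → holds
(3, 4): LHS = 144, RHS = 36 → fails
(4, 1): LHS = 16, RHS = 16 → holds
(5, 5): LHS = 625, RHS = 125 → fails
(6, 1): LHS = 36, RHS = 36 → holds

4 of 6 pairs satisfy the claim.

Answer: (0, 1), (2, 1), (4, 1), (6, 1)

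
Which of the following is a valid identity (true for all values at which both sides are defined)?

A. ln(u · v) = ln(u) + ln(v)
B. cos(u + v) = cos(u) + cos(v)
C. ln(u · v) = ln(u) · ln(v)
A

A: holds — e.g. at (2, 7), both sides equal ln(14) ≈ 2.639.
B: fails at (5, 5) — LHS = cos(10) ≈ -0.8391, RHS = 2·cos(5) ≈ 0.5673.
C: fails at (3, 3) — LHS = ln(9) ≈ 2.197, RHS = ln(3)² ≈ 1.207.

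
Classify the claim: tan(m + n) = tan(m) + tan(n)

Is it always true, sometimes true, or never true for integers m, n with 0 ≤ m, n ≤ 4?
It holds at (m, n) = (0, 1) (both sides equal tan(1) ≈ 1.557), but fails at (m, n) = (3, 2) (LHS = tan(5) ≈ -3.381, RHS = tan(2) + tan(3) ≈ -2.328).

Answer: Sometimes true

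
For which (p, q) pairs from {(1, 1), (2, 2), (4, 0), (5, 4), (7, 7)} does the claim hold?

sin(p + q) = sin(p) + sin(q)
Testing each pair:
(1, 1): LHS = sin(2) ≈ 0.9093, RHS = 2·sin(1) ≈ 1.683 → fails
(2, 2): LHS = sin(4) ≈ -0.7568, RHS = 2·sin(2) ≈ 1.819 → fails
(4, 0): LHS = sin(4) ≈ -0.7568, RHS = sin(4) ≈ -0.7568 → holds
(5, 4): LHS = sin(9) ≈ 0.4121, RHS = sin(5) + sin(4) ≈ -1.716 → fails
(7, 7): LHS = sin(14) ≈ 0.9906, RHS = 2·sin(7) ≈ 1.314 → fails

1 of 5 pairs satisfies the claim.

Answer: (4, 0)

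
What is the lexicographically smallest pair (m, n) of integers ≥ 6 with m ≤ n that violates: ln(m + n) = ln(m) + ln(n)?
Substituting (6, 6) into the claim:
LHS = ln(6 + 6) = ln(12) ≈ 2.485
RHS = ln(6) + ln(6) = 2·ln(6) ≈ 3.584

Since LHS ≠ RHS, this pair disproves the claim, and no lexicographically smaller pair (m ≤ n, integers ≥ 6) does.

For instance (6, 12) is also a counterexample (LHS = ln(18) ≈ 2.89, RHS = ln(6) + ln(12) ≈ 4.277), but it's lexicographically larger.

Answer: (m, n) = (6, 6)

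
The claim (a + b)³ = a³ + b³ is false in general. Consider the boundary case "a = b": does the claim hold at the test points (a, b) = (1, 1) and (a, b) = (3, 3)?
No, fails at both test points

At (1, 1): LHS = 8 ≠ RHS = 2
At (3, 3): LHS = 216 ≠ RHS = 54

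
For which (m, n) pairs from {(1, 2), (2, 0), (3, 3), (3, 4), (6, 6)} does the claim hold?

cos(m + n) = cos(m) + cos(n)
None

Testing each pair:
(1, 2): LHS = cos(3) ≈ -0.99, RHS = cos(2) + cos(1) ≈ 0.1242 → fails
(2, 0): LHS = cos(2) ≈ -0.4161, RHS = cos(2) + 1 ≈ 0.5839 → fails
(3, 3): LHS = cos(6) ≈ 0.9602, RHS = 2·cos(3) ≈ -1.98 → fails
(3, 4): LHS = cos(7) ≈ 0.7539, RHS = cos(3) + cos(4) ≈ -1.644 → fails
(6, 6): LHS = cos(12) ≈ 0.8439, RHS = 2·cos(6) ≈ 1.92 → fails

No pair satisfies the claim.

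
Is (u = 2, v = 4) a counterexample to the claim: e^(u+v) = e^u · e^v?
No

Substituting u = 2, v = 4:
LHS = e^(2+4) = e^6 ≈ 403.4
RHS = e^2 · e^4 = e^6 ≈ 403.4

The sides agree, so this pair does not disprove the claim.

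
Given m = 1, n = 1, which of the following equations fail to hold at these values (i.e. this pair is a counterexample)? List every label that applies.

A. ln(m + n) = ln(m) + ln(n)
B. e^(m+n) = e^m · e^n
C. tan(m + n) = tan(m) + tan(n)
Evaluating each claim at the given values:
A. LHS = ln(2) ≈ 0.6931, RHS = 0 → fails here (LHS ≠ RHS)
B. LHS = e^2 ≈ 7.389, RHS = e^2 ≈ 7.389 → holds here (LHS = RHS)
C. LHS = tan(2) ≈ -2.185, RHS = 2·tan(1) ≈ 3.115 → fails here (LHS ≠ RHS)

Answer: A, C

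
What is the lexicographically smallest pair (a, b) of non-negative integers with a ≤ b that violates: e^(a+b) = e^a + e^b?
(a, b) = (0, 0)

Substituting (0, 0) into the claim:
LHS = e^(0+0) = 1
RHS = e^0 + e^0 = 2

Since LHS ≠ RHS, this pair disproves the claim, and no lexicographically smaller pair (a ≤ b, non-negative integers) does.

For instance (2, 4) is also a counterexample (LHS = e^6 ≈ 403.4, RHS = e^2 + e^4 ≈ 61.99), but it's lexicographically larger.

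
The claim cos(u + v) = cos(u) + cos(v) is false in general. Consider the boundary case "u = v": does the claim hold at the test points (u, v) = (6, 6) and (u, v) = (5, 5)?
At (6, 6): LHS = cos(12) ≈ 0.8439 ≠ RHS = 2·cos(6) ≈ 1.92
At (5, 5): LHS = cos(10) ≈ -0.8391 ≠ RHS = 2·cos(5) ≈ 0.5673

Answer: No, fails at both test points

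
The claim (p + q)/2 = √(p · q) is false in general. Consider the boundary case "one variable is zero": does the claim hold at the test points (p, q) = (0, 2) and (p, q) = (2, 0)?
No, fails at both test points

At (0, 2): LHS = 1 ≠ RHS = 0
At (2, 0): LHS = 1 ≠ RHS = 0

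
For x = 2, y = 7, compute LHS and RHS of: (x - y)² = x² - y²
LHS = (2 - 7)² = 25
RHS = 2² - 7² = -45

LHS ≠ RHS, so the equation does not hold here.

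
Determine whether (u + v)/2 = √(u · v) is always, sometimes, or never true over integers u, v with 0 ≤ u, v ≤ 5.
Sometimes true

It holds at (u, v) = (4, 4) (both sides equal 4), but fails at (u, v) = (3, 4) (LHS = 7/2, RHS = 2·√(3) ≈ 3.464).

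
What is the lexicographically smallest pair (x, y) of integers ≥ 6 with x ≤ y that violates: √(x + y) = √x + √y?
Substituting (6, 6) into the claim:
LHS = √(6 + 6) = 2·√(3) ≈ 3.464
RHS = √6 + √6 = 2·√(6) ≈ 4.899

Since LHS ≠ RHS, this pair disproves the claim, and no lexicographically smaller pair (x ≤ y, integers ≥ 6) does.

For instance (10, 10) is also a counterexample (LHS = 2·√(5) ≈ 4.472, RHS = 2·√(10) ≈ 6.325), but it's lexicographically larger.

Answer: (x, y) = (6, 6)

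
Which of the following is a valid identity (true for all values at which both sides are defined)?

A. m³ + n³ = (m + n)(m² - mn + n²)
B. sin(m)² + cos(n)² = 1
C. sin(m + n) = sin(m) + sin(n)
A: holds — e.g. at (4, 4), both sides equal 128.
B: fails at (3, 7) — LHS = sin(3)² + cos(7)² ≈ 0.5883, RHS = 1.
C: fails at (6, 7) — LHS = sin(13) ≈ 0.4202, RHS = sin(6) + sin(7) ≈ 0.3776.

Answer: A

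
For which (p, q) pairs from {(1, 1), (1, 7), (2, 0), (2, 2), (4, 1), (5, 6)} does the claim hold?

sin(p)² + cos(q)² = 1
Testing each pair:
(1, 1): LHS = cos(1)² + sin(1)² = 1, RHS = 1 → holds
(1, 7): LHS = cos(7)² + sin(1)² ≈ 1.276, RHS = 1 → fails
(2, 0): LHS = sin(2)² + 1 ≈ 1.827, RHS = 1 → fails
(2, 2): LHS = cos(2)² + sin(2)² = 1, RHS = 1 → holds
(4, 1): LHS = cos(1)² + sin(4)² ≈ 0.8647, RHS = 1 → fails
(5, 6): LHS = sin(5)² + cos(6)² ≈ 1.841, RHS = 1 → fails

2 of 6 pairs satisfy the claim.

Answer: (1, 1), (2, 2)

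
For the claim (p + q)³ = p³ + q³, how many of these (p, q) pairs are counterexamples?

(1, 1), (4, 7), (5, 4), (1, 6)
4

Testing each pair:
(1, 1): LHS = 8, RHS = 2 → counterexample
(4, 7): LHS = 1331, RHS = 407 → counterexample
(5, 4): LHS = 729, RHS = 189 → counterexample
(1, 6): LHS = 343, RHS = 217 → counterexample

That makes 4 counterexamples.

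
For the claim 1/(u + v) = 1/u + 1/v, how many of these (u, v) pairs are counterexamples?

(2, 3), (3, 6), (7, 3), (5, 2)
Testing each pair:
(2, 3): LHS = 1/5, RHS = 5/6 → counterexample
(3, 6): LHS = 1/9, RHS = 1/2 → counterexample
(7, 3): LHS = 1/10, RHS = 10/21 → counterexample
(5, 2): LHS = 1/7, RHS = 7/10 → counterexample

That makes 4 counterexamples.

Answer: 4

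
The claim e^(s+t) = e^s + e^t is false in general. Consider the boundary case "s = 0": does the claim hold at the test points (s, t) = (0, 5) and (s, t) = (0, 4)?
At (0, 5): LHS = e^5 ≈ 148.4 ≠ RHS = 1 + e^5 ≈ 149.4
At (0, 4): LHS = e^4 ≈ 54.6 ≠ RHS = 1 + e^4 ≈ 55.6

Answer: No, fails at both test points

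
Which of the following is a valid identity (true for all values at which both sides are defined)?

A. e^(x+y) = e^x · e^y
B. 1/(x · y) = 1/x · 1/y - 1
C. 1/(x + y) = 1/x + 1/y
A: holds — e.g. at (1, 1), both sides equal e^2 ≈ 7.389.
B: fails at (2, 5) — LHS = 1/10, RHS = -9/10.
C: fails at (1, 3) — LHS = 1/4, RHS = 4/3.

Answer: A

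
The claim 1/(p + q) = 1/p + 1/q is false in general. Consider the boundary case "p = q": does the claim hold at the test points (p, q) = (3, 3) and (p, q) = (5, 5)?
At (3, 3): LHS = 1/6 ≠ RHS = 2/3
At (5, 5): LHS = 1/10 ≠ RHS = 2/5

Answer: No, fails at both test points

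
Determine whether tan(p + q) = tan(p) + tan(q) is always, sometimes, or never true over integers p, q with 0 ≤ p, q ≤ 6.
Sometimes true

It holds at (p, q) = (0, 4) (both sides equal tan(4) ≈ 1.158), but fails at (p, q) = (3, 5) (LHS = tan(8) ≈ -6.8, RHS = tan(5) + tan(3) ≈ -3.523).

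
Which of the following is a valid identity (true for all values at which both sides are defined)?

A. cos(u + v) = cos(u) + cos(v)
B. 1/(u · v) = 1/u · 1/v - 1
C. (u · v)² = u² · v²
A: fails at (2, 7) — LHS = cos(9) ≈ -0.9111, RHS = cos(2) + cos(7) ≈ 0.3378.
B: fails at (1, 4) — LHS = 1/4, RHS = -3/4.
C: holds — e.g. at (0, 1), both sides equal 0.

Answer: C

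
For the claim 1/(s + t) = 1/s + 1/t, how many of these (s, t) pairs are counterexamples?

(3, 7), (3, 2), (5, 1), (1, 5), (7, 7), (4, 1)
6

Testing each pair:
(3, 7): LHS = 1/10, RHS = 10/21 → counterexample
(3, 2): LHS = 1/5, RHS = 5/6 → counterexample
(5, 1): LHS = 1/6, RHS = 6/5 → counterexample
(1, 5): LHS = 1/6, RHS = 6/5 → counterexample
(7, 7): LHS = 1/14, RHS = 2/7 → counterexample
(4, 1): LHS = 1/5, RHS = 5/4 → counterexample

That makes 6 counterexamples.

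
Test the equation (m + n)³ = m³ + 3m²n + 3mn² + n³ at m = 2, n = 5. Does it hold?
Substituting m = 2, n = 5:

LHS = (2 + 5)³ = 343
RHS = 2³ + 3·2²·5 + 3·2·5² + 5³ = 343

LHS = RHS, so the equation holds at this point.

Answer: Holds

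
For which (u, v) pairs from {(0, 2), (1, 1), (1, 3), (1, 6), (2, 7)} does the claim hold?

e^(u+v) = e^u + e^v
None

Testing each pair:
(0, 2): LHS = e^2 ≈ 7.389, RHS = 1 + e^2 ≈ 8.389 → fails
(1, 1): LHS = e^2 ≈ 7.389, RHS = 2·e ≈ 5.437 → fails
(1, 3): LHS = e^4 ≈ 54.6, RHS = e + e^3 ≈ 22.8 → fails
(1, 6): LHS = e^7 ≈ 1097, RHS = e + e^6 ≈ 406.1 → fails
(2, 7): LHS = e^9 ≈ 8103, RHS = e^2 + e^7 ≈ 1104 → fails

No pair satisfies the claim.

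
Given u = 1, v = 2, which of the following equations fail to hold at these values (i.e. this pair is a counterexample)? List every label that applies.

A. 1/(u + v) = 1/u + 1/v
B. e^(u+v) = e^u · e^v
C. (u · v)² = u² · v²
A

Evaluating each claim at the given values:
A. LHS = 1/3, RHS = 3/2 → fails here (LHS ≠ RHS)
B. LHS = e^3 ≈ 20.09, RHS = e^3 ≈ 20.09 → holds here (LHS = RHS)
C. LHS = 4, RHS = 4 → holds here (LHS = RHS)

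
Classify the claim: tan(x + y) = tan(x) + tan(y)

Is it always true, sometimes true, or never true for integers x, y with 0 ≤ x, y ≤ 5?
Sometimes true

It holds at (x, y) = (0, 2) (both sides equal tan(2) ≈ -2.185), but fails at (x, y) = (4, 1) (LHS = tan(5) ≈ -3.381, RHS = tan(4) + tan(1) ≈ 2.715).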